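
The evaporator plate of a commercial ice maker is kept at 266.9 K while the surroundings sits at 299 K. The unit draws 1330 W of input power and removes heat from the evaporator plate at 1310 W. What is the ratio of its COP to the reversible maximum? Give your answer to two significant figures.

COP_actual = Q̇_C/Ẇ = 1310/1330 = 0.9850.
The reservoir spacing is ΔT = 299 − 266.9 = 32.10 K.
COP_Carnot = T_C/ΔT = 266.90/32.10 = 8.315.
η_II = COP_actual/COP_Carnot = 0.9850/8.315 = 0.1185.

0.12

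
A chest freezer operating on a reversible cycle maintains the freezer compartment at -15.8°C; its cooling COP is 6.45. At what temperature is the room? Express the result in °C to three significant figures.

24.1 °C

COP_R = T_C/(T_H − T_C) gives T_H − T_C = T_C/COP.
With T_C = 257.35 K, T_H = 257.35 × (1 + 1/6.45) = 297.25 K.
Converting, 297.25 K = 24.10°C.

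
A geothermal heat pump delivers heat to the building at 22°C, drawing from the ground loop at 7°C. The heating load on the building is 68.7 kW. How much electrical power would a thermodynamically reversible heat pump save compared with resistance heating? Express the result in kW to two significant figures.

65 kW

In absolute terms T_C = 280.15 K and T_H = 295.15 K, so ΔT = 15.00 K.
COP_Carnot = T_H/ΔT = 295.15/15.00 = 19.68.
Resistance heating needs Ẇ_res = Q̇_H = 68.70 kW; the reversible heat pump needs only Ẇ_hp = Q̇_H/COP = 3.491 kW.
Saving = 68.70 − 3.491 = 65.21 kW.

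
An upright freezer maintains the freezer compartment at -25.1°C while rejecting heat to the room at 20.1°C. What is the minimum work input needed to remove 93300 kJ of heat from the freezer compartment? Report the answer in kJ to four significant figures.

In absolute terms T_C = 248.05 K and T_H = 293.25 K, so ΔT = 45.20 K.
The reversible limit is COP_R = T_C/ΔT = 5.488, so W_min = Q_C/COP = Q_C·ΔT/T_C.
W_min = 93300 × 45.20/248.05 = 17000 kJ.

17000 kJ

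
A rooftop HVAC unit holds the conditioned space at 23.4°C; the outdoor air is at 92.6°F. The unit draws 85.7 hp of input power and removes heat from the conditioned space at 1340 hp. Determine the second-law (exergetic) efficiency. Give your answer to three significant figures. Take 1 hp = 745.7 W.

COP_actual = Q̇_C/Ẇ = 1340/85.70 = 15.64.
In absolute terms T_C = 296.55 K and T_H = 306.82 K, so ΔT = 10.27 K.
COP_Carnot = T_C/ΔT = 296.55/10.27 = 28.88.
η_II = COP_actual/COP_Carnot = 15.64/28.88 = 0.5413.

0.541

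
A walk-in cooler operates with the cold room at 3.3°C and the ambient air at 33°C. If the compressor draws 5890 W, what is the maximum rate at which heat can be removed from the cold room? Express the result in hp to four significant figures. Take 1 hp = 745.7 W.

73.52 hp

In absolute terms T_C = 276.45 K and T_H = 306.15 K, so ΔT = 29.70 K.
COP_Carnot = T_C/ΔT = 276.45/29.70 = 9.308.
Q̇_max = COP_Carnot × Ẇ = 9.308 × 5890 W = 54820 W = 73.52 hp.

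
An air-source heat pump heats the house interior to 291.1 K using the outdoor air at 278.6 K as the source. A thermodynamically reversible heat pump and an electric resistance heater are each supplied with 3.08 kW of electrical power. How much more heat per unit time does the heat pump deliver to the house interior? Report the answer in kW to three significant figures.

68.6 kW

The reservoir spacing is ΔT = 291.1 − 278.6 = 12.50 K.
COP_Carnot = T_H/ΔT = 291.10/12.50 = 23.29.
The heat pump delivers Q̇_H = COP × Ẇ = 71.73 kW; the resistance heater delivers Ẇ = 3.080 kW.
Extra = (COP − 1)·Ẇ = 68.65 kW.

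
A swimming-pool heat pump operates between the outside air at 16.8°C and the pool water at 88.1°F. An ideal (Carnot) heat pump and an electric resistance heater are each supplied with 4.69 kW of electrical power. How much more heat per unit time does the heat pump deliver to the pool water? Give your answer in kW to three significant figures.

In absolute terms T_C = 289.95 K and T_H = 304.32 K, so ΔT = 14.37 K.
COP_Carnot = T_H/ΔT = 304.32/14.37 = 21.18.
The heat pump delivers Q̇_H = COP × Ẇ = 99.34 kW; the resistance heater delivers Ẇ = 4.690 kW.
Extra = (COP − 1)·Ẇ = 94.65 kW.

94.7 kW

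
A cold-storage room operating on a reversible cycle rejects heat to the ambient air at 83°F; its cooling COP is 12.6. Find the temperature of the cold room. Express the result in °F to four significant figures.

43.10 °F

For a Carnot refrigerator COP_R = T_C/(T_H − T_C), so T_C = COP·T_H/(1 + COP).
With T_H = 301.48 K, T_C = 12.6 × 301.48/13.60 = 279.32 K.
Converting, 279.32 K = 43.10°F.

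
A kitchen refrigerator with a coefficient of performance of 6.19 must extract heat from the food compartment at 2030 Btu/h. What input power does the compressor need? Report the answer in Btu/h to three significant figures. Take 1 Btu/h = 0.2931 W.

Ẇ = Q̇_C/COP = 2030/6.19 = 327.9 Btu/h.

328 Btu/h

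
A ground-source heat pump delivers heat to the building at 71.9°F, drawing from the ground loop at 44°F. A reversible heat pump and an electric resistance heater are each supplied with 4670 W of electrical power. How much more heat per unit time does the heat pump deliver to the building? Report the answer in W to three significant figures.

In absolute terms T_C = 279.82 K and T_H = 295.32 K, so ΔT = 15.50 K.
COP_Carnot = T_H/ΔT = 295.32/15.50 = 19.05.
The heat pump delivers Q̇_H = COP × Ẇ = 88980 W; the resistance heater delivers Ẇ = 4670 W.
Extra = (COP − 1)·Ẇ = 84310 W.

84300 W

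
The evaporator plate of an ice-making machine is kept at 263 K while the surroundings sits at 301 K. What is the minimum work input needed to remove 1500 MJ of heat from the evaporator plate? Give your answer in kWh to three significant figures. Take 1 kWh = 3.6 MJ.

60.2 kWh

The reservoir spacing is ΔT = 301 − 263 = 38.00 K.
The reversible limit is COP_R = T_C/ΔT = 6.921, so W_min = Q_C/COP = Q_C·ΔT/T_C.
W_min = 1500 × 38.00/263.00 = 216.7 MJ = 60.20 kWh.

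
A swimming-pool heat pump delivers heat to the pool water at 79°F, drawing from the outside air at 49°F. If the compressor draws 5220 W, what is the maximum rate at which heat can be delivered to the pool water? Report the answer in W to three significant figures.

93700 W

In absolute terms T_C = 282.59 K and T_H = 299.26 K, so ΔT = 16.67 K.
COP_Carnot = T_H/ΔT = 299.26/16.67 = 17.96.
Q̇_max = COP_Carnot × Ẇ = 17.96 × 5220 W = 93730 W.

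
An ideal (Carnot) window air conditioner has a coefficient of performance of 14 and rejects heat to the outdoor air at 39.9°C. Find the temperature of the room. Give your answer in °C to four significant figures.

For a Carnot refrigerator COP_R = T_C/(T_H − T_C), so T_C = COP·T_H/(1 + COP).
With T_H = 313.05 K, T_C = 14 × 313.05/15.00 = 292.18 K.
Converting, 292.18 K = 19.03°C.

19.03 °C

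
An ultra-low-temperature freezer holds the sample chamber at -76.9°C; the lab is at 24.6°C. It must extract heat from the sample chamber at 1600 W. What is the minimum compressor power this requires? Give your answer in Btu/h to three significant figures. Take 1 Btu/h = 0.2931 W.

2820 Btu/h

In absolute terms T_C = 196.25 K and T_H = 297.75 K, so ΔT = 101.5 K.
COP_Carnot = T_C/ΔT = 196.25/101.5 = 1.933.
Ẇ_min = Q̇/COP_Carnot = 1600/1.933 = 827.5 W = 2823 Btu/h.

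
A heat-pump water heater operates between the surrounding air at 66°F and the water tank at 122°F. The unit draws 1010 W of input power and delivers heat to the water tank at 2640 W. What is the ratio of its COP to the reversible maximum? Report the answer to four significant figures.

0.2516

COP_actual = Q̇_H/Ẇ = 2640/1010 = 2.614.
In absolute terms T_C = 292.04 K and T_H = 323.15 K, so ΔT = 31.11 K.
COP_Carnot = T_H/ΔT = 323.15/31.11 = 10.39.
η_II = COP_actual/COP_Carnot = 2.614/10.39 = 0.2516.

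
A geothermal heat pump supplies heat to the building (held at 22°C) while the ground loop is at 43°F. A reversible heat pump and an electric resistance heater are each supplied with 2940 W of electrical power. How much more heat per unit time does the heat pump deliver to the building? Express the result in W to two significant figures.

52000 W

In absolute terms T_C = 279.26 K and T_H = 295.15 K, so ΔT = 15.89 K.
COP_Carnot = T_H/ΔT = 295.15/15.89 = 18.58.
The heat pump delivers Q̇_H = COP × Ẇ = 54610 W; the resistance heater delivers Ẇ = 2940 W.
Extra = (COP − 1)·Ẇ = 51670 W.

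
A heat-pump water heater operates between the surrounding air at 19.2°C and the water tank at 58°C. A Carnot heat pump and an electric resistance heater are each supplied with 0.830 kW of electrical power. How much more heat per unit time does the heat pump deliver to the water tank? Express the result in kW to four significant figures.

In absolute terms T_C = 292.35 K and T_H = 331.15 K, so ΔT = 38.80 K.
COP_Carnot = T_H/ΔT = 331.15/38.80 = 8.535.
The heat pump delivers Q̇_H = COP × Ẇ = 7.084 kW; the resistance heater delivers Ẇ = 0.8300 kW.
Extra = (COP − 1)·Ẇ = 6.254 kW.

6.254 kW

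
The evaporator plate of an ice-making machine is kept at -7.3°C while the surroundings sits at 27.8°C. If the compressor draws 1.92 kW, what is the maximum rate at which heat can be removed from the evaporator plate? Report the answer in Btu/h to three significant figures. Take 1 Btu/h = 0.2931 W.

In absolute terms T_C = 265.85 K and T_H = 300.95 K, so ΔT = 35.10 K.
COP_Carnot = T_C/ΔT = 265.85/35.10 = 7.574.
Q̇_max = COP_Carnot × Ẇ = 7.574 × 1.920 kW = 14.54 kW = 49620 Btu/h.

49600 Btu/h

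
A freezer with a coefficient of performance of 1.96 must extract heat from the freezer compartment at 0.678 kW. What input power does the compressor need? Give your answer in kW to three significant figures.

Ẇ = Q̇_C/COP = 0.6780/1.96 = 0.3459 kW.

0.346 kW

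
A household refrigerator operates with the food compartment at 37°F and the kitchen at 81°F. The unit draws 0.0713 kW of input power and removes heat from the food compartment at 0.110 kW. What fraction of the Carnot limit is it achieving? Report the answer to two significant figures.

0.14

COP_actual = Q̇_C/Ẇ = 0.1100/0.07130 = 1.543.
In absolute terms T_C = 275.93 K and T_H = 300.37 K, so ΔT = 24.44 K.
COP_Carnot = T_C/ΔT = 275.93/24.44 = 11.29.
η_II = COP_actual/COP_Carnot = 1.543/11.29 = 0.1367.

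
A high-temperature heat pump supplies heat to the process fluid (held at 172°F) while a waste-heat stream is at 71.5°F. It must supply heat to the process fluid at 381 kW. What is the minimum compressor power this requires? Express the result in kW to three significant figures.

In absolute terms T_C = 295.09 K and T_H = 350.93 K, so ΔT = 55.83 K.
COP_Carnot = T_H/ΔT = 350.93/55.83 = 6.285.
Ẇ_min = Q̇/COP_Carnot = 381.0/6.285 = 60.62 kW.

60.6 kW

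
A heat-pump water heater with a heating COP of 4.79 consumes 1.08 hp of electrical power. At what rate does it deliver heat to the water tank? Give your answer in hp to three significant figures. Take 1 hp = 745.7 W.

Q̇_H = COP_HP × Ẇ = 4.79 × 1.080 = 5.173 hp.

5.17 hp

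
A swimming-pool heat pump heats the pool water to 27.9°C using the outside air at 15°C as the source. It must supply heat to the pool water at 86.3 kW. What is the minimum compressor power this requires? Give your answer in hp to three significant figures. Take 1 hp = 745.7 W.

4.96 hp

In absolute terms T_C = 288.15 K and T_H = 301.05 K, so ΔT = 12.90 K.
COP_Carnot = T_H/ΔT = 301.05/12.90 = 23.34.
Ẇ_min = Q̇/COP_Carnot = 86.30/23.34 = 3.698 kW = 4.959 hp.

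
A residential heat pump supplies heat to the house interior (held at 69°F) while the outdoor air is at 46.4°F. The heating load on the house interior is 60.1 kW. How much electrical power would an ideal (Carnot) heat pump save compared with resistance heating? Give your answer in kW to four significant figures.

In absolute terms T_C = 281.15 K and T_H = 293.71 K, so ΔT = 12.56 K.
COP_Carnot = T_H/ΔT = 293.71/12.56 = 23.39.
Resistance heating needs Ẇ_res = Q̇_H = 60.10 kW; the reversible heat pump needs only Ẇ_hp = Q̇_H/COP = 2.569 kW.
Saving = 60.10 − 2.569 = 57.53 kW.

57.53 kW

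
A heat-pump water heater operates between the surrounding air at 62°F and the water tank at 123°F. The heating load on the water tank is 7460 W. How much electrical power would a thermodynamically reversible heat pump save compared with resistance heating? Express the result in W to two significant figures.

In absolute terms T_C = 289.82 K and T_H = 323.71 K, so ΔT = 33.89 K.
COP_Carnot = T_H/ΔT = 323.71/33.89 = 9.552.
Resistance heating needs Ẇ_res = Q̇_H = 7460 W; the reversible heat pump needs only Ẇ_hp = Q̇_H/COP = 781.0 W.
Saving = 7460 − 781.0 = 6679 W.

6700 W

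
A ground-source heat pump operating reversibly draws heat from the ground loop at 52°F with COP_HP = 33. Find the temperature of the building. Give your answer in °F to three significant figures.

68.0 °F

COP_HP = T_H/(T_H − T_C) rearranges to T_H = COP·T_C/(COP − 1).
With T_C = 284.26 K, T_H = 33 × 284.26/32.00 = 293.14 K.
Converting, 293.14 K = 67.99°F.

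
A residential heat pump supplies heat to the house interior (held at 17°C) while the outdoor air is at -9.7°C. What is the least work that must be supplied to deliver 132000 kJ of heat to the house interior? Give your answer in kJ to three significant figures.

12100 kJ

In absolute terms T_C = 263.45 K and T_H = 290.15 K, so ΔT = 26.70 K.
The reversible limit is COP_HP = T_H/ΔT = 10.87, so W_min = Q_H/COP = Q_H·ΔT/T_H.
W_min = 132000 × 26.70/290.15 = 12150 kJ.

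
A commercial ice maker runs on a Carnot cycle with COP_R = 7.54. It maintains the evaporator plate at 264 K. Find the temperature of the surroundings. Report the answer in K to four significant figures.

COP_R = T_C/(T_H − T_C) gives T_H − T_C = T_C/COP.
With T_C = 264.00 K, T_H = 264.00 × (1 + 1/7.54) = 299.01 K.

299.0 K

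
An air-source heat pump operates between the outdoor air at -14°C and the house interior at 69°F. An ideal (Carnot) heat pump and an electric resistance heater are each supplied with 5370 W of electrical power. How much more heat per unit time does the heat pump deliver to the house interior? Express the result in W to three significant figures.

40300 W

In absolute terms T_C = 259.15 K and T_H = 293.71 K, so ΔT = 34.56 K.
COP_Carnot = T_H/ΔT = 293.71/34.56 = 8.500.
The heat pump delivers Q̇_H = COP × Ẇ = 45640 W; the resistance heater delivers Ẇ = 5370 W.
Extra = (COP − 1)·Ẇ = 40270 W.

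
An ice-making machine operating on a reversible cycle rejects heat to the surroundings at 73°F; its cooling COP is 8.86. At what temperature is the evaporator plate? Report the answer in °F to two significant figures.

For a Carnot refrigerator COP_R = T_C/(T_H − T_C), so T_C = COP·T_H/(1 + COP).
With T_H = 295.93 K, T_C = 8.86 × 295.93/9.860 = 265.91 K.
Converting, 265.91 K = 18.98°F.

19 °F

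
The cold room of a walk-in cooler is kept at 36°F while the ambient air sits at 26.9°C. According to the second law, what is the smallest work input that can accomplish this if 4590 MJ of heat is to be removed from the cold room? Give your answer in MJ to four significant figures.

411.3 MJ

In absolute terms T_C = 275.37 K and T_H = 300.05 K, so ΔT = 24.68 K.
The reversible limit is COP_R = T_C/ΔT = 11.16, so W_min = Q_C/COP = Q_C·ΔT/T_C.
W_min = 4590 × 24.68/275.37 = 411.3 MJ.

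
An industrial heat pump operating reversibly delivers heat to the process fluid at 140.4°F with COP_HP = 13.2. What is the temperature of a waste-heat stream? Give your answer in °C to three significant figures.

COP_HP = T_H/(T_H − T_C) gives T_H − T_C = T_H/COP.
With T_H = 333.37 K, T_C = 333.37 × (1 − 1/13.2) = 308.12 K.
Converting, 308.12 K = 34.97°C.

35.0 °C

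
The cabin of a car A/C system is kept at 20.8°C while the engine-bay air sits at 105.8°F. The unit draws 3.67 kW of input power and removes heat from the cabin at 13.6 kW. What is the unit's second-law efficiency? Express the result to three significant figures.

0.255

COP_actual = Q̇_C/Ẇ = 13.60/3.670 = 3.706.
In absolute terms T_C = 293.95 K and T_H = 314.15 K, so ΔT = 20.20 K.
COP_Carnot = T_C/ΔT = 293.95/20.20 = 14.55.
η_II = COP_actual/COP_Carnot = 3.706/14.55 = 0.2547.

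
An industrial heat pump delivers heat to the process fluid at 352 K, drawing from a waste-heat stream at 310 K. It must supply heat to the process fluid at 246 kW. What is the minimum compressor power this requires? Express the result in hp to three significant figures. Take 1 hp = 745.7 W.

The reservoir spacing is ΔT = 352 − 310 = 42.00 K.
COP_Carnot = T_H/ΔT = 352.00/42.00 = 8.381.
Ẇ_min = Q̇/COP_Carnot = 246.0/8.381 = 29.35 kW = 39.36 hp.

39.4 hp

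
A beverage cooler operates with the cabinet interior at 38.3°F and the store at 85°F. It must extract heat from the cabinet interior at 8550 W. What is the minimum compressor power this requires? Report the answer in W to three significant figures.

802 W

In absolute terms T_C = 276.65 K and T_H = 302.59 K, so ΔT = 25.94 K.
COP_Carnot = T_C/ΔT = 276.65/25.94 = 10.66.
Ẇ_min = Q̇/COP_Carnot = 8550/10.66 = 801.8 W.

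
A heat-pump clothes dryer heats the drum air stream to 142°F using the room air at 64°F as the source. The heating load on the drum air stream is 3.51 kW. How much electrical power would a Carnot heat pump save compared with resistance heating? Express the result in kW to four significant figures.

3.055 kW

In absolute terms T_C = 290.93 K and T_H = 334.26 K, so ΔT = 43.33 K.
COP_Carnot = T_H/ΔT = 334.26/43.33 = 7.714.
Resistance heating needs Ẇ_res = Q̇_H = 3.510 kW; the reversible heat pump needs only Ẇ_hp = Q̇_H/COP = 0.4550 kW.
Saving = 3.510 − 0.4550 = 3.055 kW.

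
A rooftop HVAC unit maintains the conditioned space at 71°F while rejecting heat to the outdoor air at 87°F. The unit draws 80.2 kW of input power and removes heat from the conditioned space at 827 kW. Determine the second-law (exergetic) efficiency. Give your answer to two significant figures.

COP_actual = Q̇_C/Ẇ = 827.0/80.20 = 10.31.
In absolute terms T_C = 294.82 K and T_H = 303.71 K, so ΔT = 8.889 K.
COP_Carnot = T_C/ΔT = 294.82/8.889 = 33.17.
η_II = COP_actual/COP_Carnot = 10.31/33.17 = 0.3109.

0.31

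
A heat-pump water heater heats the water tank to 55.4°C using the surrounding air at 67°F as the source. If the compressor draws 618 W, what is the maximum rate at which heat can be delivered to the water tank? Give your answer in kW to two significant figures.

In absolute terms T_C = 292.59 K and T_H = 328.55 K, so ΔT = 35.96 K.
COP_Carnot = T_H/ΔT = 328.55/35.96 = 9.138.
Q̇_max = COP_Carnot × Ẇ = 9.138 × 618.0 W = 5647 W = 5.647 kW.

5.6 kW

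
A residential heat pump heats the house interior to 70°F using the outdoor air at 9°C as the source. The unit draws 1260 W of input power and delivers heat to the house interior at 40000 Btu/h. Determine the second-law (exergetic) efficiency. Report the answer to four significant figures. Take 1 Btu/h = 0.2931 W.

Converting, Q̇_H = 40000 Btu/h = 11720 W, so COP_actual = Q̇_H/Ẇ = 11720/1260 = 9.305.
In absolute terms T_C = 282.15 K and T_H = 294.26 K, so ΔT = 12.11 K.
COP_Carnot = T_H/ΔT = 294.26/12.11 = 24.30.
η_II = COP_actual/COP_Carnot = 9.305/24.30 = 0.3830.

0.3830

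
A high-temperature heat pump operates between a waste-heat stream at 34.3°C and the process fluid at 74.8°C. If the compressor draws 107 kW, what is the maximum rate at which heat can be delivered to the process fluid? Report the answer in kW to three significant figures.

919 kW

In absolute terms T_C = 307.45 K and T_H = 347.95 K, so ΔT = 40.50 K.
COP_Carnot = T_H/ΔT = 347.95/40.50 = 8.591.
Q̇_max = COP_Carnot × Ẇ = 8.591 × 107.0 kW = 919.3 kW.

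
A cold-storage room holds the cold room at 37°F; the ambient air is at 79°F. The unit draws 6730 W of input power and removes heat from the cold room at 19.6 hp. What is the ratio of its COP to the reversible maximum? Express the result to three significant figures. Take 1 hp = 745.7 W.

0.184

Converting, Q̇_C = 19.60 hp = 14620 W, so COP_actual = Q̇_C/Ẇ = 14620/6730 = 2.172.
In absolute terms T_C = 275.93 K and T_H = 299.26 K, so ΔT = 23.33 K.
COP_Carnot = T_C/ΔT = 275.93/23.33 = 11.83.
η_II = COP_actual/COP_Carnot = 2.172/11.83 = 0.1836.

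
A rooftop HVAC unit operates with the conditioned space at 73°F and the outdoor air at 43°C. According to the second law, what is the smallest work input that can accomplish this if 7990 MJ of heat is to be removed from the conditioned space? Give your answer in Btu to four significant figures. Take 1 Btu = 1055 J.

517500 Btu

In absolute terms T_C = 295.93 K and T_H = 316.15 K, so ΔT = 20.22 K.
The reversible limit is COP_R = T_C/ΔT = 14.63, so W_min = Q_C/COP = Q_C·ΔT/T_C.
W_min = 7990 × 20.22/295.93 = 546.0 MJ = 517500 Btu.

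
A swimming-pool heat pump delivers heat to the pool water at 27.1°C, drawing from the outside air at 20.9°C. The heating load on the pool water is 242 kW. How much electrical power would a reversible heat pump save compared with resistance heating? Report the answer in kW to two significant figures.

240 kW

In absolute terms T_C = 294.05 K and T_H = 300.25 K, so ΔT = 6.200 K.
COP_Carnot = T_H/ΔT = 300.25/6.200 = 48.43.
Resistance heating needs Ẇ_res = Q̇_H = 242.0 kW; the reversible heat pump needs only Ẇ_hp = Q̇_H/COP = 4.997 kW.
Saving = 242.0 − 4.997 = 237.0 kW.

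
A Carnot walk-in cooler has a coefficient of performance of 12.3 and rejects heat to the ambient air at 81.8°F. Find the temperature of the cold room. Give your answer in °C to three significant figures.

5.05 °C

For a Carnot refrigerator COP_R = T_C/(T_H − T_C), so T_C = COP·T_H/(1 + COP).
With T_H = 300.82 K, T_C = 12.3 × 300.82/13.30 = 278.20 K.
Converting, 278.20 K = 5.05°C.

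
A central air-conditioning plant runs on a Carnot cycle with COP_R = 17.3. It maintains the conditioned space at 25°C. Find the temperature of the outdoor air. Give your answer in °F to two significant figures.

COP_R = T_C/(T_H − T_C) gives T_H − T_C = T_C/COP.
With T_C = 298.15 K, T_H = 298.15 × (1 + 1/17.3) = 315.38 K.
Converting, 315.38 K = 108.02°F.

110 °F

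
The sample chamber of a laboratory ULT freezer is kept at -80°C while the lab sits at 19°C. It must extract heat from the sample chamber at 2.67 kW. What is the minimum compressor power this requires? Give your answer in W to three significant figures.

In absolute terms T_C = 193.15 K and T_H = 292.15 K, so ΔT = 99.00 K.
COP_Carnot = T_C/ΔT = 193.15/99.00 = 1.951.
Ẇ_min = Q̇/COP_Carnot = 2.670/1.951 = 1.369 kW = 1369 W.

1370 W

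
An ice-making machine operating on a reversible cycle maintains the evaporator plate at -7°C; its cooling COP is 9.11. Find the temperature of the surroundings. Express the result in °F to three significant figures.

COP_R = T_C/(T_H − T_C) gives T_H − T_C = T_C/COP.
With T_C = 266.15 K, T_H = 266.15 × (1 + 1/9.11) = 295.37 K.
Converting, 295.37 K = 71.99°F.

72.0 °F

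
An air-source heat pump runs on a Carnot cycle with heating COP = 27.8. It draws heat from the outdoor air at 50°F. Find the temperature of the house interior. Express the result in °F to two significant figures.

COP_HP = T_H/(T_H − T_C) rearranges to T_H = COP·T_C/(COP − 1).
With T_C = 283.15 K, T_H = 27.8 × 283.15/26.80 = 293.72 K.
Converting, 293.72 K = 69.02°F.

69 °F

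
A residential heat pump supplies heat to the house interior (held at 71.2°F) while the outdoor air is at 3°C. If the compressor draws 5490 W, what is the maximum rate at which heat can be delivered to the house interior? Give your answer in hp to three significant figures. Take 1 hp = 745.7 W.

In absolute terms T_C = 276.15 K and T_H = 294.93 K, so ΔT = 18.78 K.
COP_Carnot = T_H/ΔT = 294.93/18.78 = 15.71.
Q̇_max = COP_Carnot × Ẇ = 15.71 × 5490 W = 86230 W = 115.6 hp.

116 hp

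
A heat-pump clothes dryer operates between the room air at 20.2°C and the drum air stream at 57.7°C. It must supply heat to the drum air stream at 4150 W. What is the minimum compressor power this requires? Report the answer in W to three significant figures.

470 W

In absolute terms T_C = 293.35 K and T_H = 330.85 K, so ΔT = 37.50 K.
COP_Carnot = T_H/ΔT = 330.85/37.50 = 8.823.
Ẇ_min = Q̇/COP_Carnot = 4150/8.823 = 470.4 W.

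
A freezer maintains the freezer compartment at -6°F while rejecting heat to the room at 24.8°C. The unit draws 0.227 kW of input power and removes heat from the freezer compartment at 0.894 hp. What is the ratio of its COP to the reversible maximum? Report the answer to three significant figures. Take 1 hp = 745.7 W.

0.535

Converting, Q̇_C = 0.8940 hp = 0.6667 kW, so COP_actual = Q̇_C/Ẇ = 0.6667/0.2270 = 2.937.
In absolute terms T_C = 252.04 K and T_H = 297.95 K, so ΔT = 45.91 K.
COP_Carnot = T_C/ΔT = 252.04/45.91 = 5.490.
η_II = COP_actual/COP_Carnot = 2.937/5.490 = 0.5350.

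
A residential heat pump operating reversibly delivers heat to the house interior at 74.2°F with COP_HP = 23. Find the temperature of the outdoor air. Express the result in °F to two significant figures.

COP_HP = T_H/(T_H − T_C) gives T_H − T_C = T_H/COP.
With T_H = 296.59 K, T_C = 296.59 × (1 − 1/23) = 283.70 K.
Converting, 283.70 K = 50.99°F.

51 °F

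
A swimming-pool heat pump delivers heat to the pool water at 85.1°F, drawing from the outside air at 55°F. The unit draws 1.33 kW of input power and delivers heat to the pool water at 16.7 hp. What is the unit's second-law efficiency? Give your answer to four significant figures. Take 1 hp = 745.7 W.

Converting, Q̇_H = 16.70 hp = 12.45 kW, so COP_actual = Q̇_H/Ẇ = 12.45/1.330 = 9.363.
In absolute terms T_C = 285.93 K and T_H = 302.65 K, so ΔT = 16.72 K.
COP_Carnot = T_H/ΔT = 302.65/16.72 = 18.10.
η_II = COP_actual/COP_Carnot = 9.363/18.10 = 0.5173.

0.5173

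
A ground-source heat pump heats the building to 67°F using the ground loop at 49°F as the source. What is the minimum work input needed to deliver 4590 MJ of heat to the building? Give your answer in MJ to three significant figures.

In absolute terms T_C = 282.59 K and T_H = 292.59 K, so ΔT = 10.00 K.
The reversible limit is COP_HP = T_H/ΔT = 29.26, so W_min = Q_H/COP = Q_H·ΔT/T_H.
W_min = 4590 × 10.00/292.59 = 156.9 MJ.

157 MJ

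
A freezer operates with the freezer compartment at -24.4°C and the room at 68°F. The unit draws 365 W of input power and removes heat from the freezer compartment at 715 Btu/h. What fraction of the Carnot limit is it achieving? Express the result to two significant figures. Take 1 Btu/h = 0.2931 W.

Converting, Q̇_C = 715.0 Btu/h = 209.6 W, so COP_actual = Q̇_C/Ẇ = 209.6/365.0 = 0.5742.
In absolute terms T_C = 248.75 K and T_H = 293.15 K, so ΔT = 44.40 K.
COP_Carnot = T_C/ΔT = 248.75/44.40 = 5.602.
η_II = COP_actual/COP_Carnot = 0.5742/5.602 = 0.1025.

0.10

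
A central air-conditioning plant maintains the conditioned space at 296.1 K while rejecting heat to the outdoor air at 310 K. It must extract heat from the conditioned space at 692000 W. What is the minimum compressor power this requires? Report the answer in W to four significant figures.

The reservoir spacing is ΔT = 310 − 296.1 = 13.90 K.
COP_Carnot = T_C/ΔT = 296.10/13.90 = 21.30.
Ẇ_min = Q̇/COP_Carnot = 692000/21.30 = 32480 W.

32480 W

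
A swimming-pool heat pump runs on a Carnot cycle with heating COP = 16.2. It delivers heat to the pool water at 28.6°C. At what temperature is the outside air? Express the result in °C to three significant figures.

9.97 °C

COP_HP = T_H/(T_H − T_C) gives T_H − T_C = T_H/COP.
With T_H = 301.75 K, T_C = 301.75 × (1 − 1/16.2) = 283.12 K.
Converting, 283.12 K = 9.97°C.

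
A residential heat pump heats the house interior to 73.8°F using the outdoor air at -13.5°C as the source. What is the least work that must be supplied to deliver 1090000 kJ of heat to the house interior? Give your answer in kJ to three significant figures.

In absolute terms T_C = 259.65 K and T_H = 296.37 K, so ΔT = 36.72 K.
The reversible limit is COP_HP = T_H/ΔT = 8.071, so W_min = Q_H/COP = Q_H·ΔT/T_H.
W_min = 1090000 × 36.72/296.37 = 135100 kJ.

135000 kJ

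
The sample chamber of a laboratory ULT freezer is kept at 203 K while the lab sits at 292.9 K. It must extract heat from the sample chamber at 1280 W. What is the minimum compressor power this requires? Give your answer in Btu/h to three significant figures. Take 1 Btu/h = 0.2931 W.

1930 Btu/h

The reservoir spacing is ΔT = 292.9 − 203 = 89.90 K.
COP_Carnot = T_C/ΔT = 203.00/89.90 = 2.258.
Ẇ_min = Q̇/COP_Carnot = 1280/2.258 = 566.9 W = 1934 Btu/h.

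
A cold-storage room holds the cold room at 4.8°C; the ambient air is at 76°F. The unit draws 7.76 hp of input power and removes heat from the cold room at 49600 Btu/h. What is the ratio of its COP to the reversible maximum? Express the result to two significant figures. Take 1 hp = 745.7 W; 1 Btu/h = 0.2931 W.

0.18

Converting, Q̇_C = 49600 Btu/h = 19.50 hp, so COP_actual = Q̇_C/Ẇ = 19.50/7.760 = 2.512.
In absolute terms T_C = 277.95 K and T_H = 297.59 K, so ΔT = 19.64 K.
COP_Carnot = T_C/ΔT = 277.95/19.64 = 14.15.
η_II = COP_actual/COP_Carnot = 2.512/14.15 = 0.1776.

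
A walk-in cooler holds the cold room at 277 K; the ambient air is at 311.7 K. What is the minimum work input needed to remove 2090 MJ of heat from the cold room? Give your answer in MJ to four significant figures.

261.8 MJ

The reservoir spacing is ΔT = 311.7 − 277 = 34.70 K.
The reversible limit is COP_R = T_C/ΔT = 7.983, so W_min = Q_C/COP = Q_C·ΔT/T_C.
W_min = 2090 × 34.70/277.00 = 261.8 MJ.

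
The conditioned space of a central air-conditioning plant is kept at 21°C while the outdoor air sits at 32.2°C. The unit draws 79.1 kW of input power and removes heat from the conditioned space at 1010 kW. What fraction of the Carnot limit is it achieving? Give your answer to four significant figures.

0.4862

COP_actual = Q̇_C/Ẇ = 1010/79.10 = 12.77.
In absolute terms T_C = 294.15 K and T_H = 305.35 K, so ΔT = 11.20 K.
COP_Carnot = T_C/ΔT = 294.15/11.20 = 26.26.
η_II = COP_actual/COP_Carnot = 12.77/26.26 = 0.4862.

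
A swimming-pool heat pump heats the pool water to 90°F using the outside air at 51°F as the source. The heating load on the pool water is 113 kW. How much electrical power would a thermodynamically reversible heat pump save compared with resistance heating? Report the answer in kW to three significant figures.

In absolute terms T_C = 283.71 K and T_H = 305.37 K, so ΔT = 21.67 K.
COP_Carnot = T_H/ΔT = 305.37/21.67 = 14.09.
Resistance heating needs Ẇ_res = Q̇_H = 113.0 kW; the reversible heat pump needs only Ẇ_hp = Q̇_H/COP = 8.018 kW.
Saving = 113.0 − 8.018 = 105.0 kW.

105 kW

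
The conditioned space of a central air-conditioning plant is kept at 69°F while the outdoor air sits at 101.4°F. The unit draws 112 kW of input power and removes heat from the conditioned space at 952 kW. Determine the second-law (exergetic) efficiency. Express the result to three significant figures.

COP_actual = Q̇_C/Ẇ = 952.0/112.0 = 8.500.
In absolute terms T_C = 293.71 K and T_H = 311.71 K, so ΔT = 18.00 K.
COP_Carnot = T_C/ΔT = 293.71/18.00 = 16.32.
η_II = COP_actual/COP_Carnot = 8.500/16.32 = 0.5209.

0.521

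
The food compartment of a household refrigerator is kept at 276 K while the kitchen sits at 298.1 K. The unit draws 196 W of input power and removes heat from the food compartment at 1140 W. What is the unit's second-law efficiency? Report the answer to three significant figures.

0.466

COP_actual = Q̇_C/Ẇ = 1140/196.0 = 5.816.
The reservoir spacing is ΔT = 298.1 − 276 = 22.10 K.
COP_Carnot = T_C/ΔT = 276.00/22.10 = 12.49.
η_II = COP_actual/COP_Carnot = 5.816/12.49 = 0.4657.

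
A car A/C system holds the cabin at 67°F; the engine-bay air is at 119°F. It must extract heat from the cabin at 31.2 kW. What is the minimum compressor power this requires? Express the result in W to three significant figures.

In absolute terms T_C = 292.59 K and T_H = 321.48 K, so ΔT = 28.89 K.
COP_Carnot = T_C/ΔT = 292.59/28.89 = 10.13.
Ẇ_min = Q̇/COP_Carnot = 31.20/10.13 = 3.080 kW = 3080 W.

3080 W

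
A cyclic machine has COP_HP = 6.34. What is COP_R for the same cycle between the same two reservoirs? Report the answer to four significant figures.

Since Q_H = Q_C + W for any cycle, COP_R = Q_C/W = Q_H/W − 1.
COP_R = 6.34 − 1 = 5.34.

5.340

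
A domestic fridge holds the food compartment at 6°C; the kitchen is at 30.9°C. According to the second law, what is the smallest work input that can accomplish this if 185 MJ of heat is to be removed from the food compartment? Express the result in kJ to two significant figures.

In absolute terms T_C = 279.15 K and T_H = 304.05 K, so ΔT = 24.90 K.
The reversible limit is COP_R = T_C/ΔT = 11.21, so W_min = Q_C/COP = Q_C·ΔT/T_C.
W_min = 185.0 × 24.90/279.15 = 16.50 MJ = 16500 kJ.

17000 kJ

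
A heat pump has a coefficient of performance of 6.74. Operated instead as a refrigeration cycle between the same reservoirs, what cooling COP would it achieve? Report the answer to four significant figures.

5.740

Since Q_H = Q_C + W for any cycle, COP_R = Q_C/W = Q_H/W − 1.
COP_R = 6.74 − 1 = 5.74.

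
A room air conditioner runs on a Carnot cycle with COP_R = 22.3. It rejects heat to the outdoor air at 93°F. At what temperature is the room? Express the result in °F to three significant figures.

For a Carnot refrigerator COP_R = T_C/(T_H − T_C), so T_C = COP·T_H/(1 + COP).
With T_H = 307.04 K, T_C = 22.3 × 307.04/23.30 = 293.86 K.
Converting, 293.86 K = 69.28°F.

69.3 °F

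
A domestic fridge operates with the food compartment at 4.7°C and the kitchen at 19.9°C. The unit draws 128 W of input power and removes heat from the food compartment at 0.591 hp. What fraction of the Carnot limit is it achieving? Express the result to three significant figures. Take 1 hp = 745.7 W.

Converting, Q̇_C = 0.5910 hp = 440.7 W, so COP_actual = Q̇_C/Ẇ = 440.7/128.0 = 3.443.
In absolute terms T_C = 277.85 K and T_H = 293.05 K, so ΔT = 15.20 K.
COP_Carnot = T_C/ΔT = 277.85/15.20 = 18.28.
η_II = COP_actual/COP_Carnot = 3.443/18.28 = 0.1884.

0.188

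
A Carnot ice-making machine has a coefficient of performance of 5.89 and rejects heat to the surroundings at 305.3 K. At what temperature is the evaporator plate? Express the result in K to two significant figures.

260 K

For a Carnot refrigerator COP_R = T_C/(T_H − T_C), so T_C = COP·T_H/(1 + COP).
With T_H = 305.30 K, T_C = 5.89 × 305.30/6.890 = 260.99 K.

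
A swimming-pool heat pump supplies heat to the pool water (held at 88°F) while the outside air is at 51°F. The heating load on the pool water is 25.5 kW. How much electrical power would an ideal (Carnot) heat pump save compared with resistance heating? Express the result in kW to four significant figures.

23.78 kW

In absolute terms T_C = 283.71 K and T_H = 304.26 K, so ΔT = 20.56 K.
COP_Carnot = T_H/ΔT = 304.26/20.56 = 14.80.
Resistance heating needs Ẇ_res = Q̇_H = 25.50 kW; the reversible heat pump needs only Ẇ_hp = Q̇_H/COP = 1.723 kW.
Saving = 25.50 − 1.723 = 23.78 kW.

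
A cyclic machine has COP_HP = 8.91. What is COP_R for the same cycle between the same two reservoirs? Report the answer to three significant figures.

Since Q_H = Q_C + W for any cycle, COP_R = Q_C/W = Q_H/W − 1.
COP_R = 8.91 − 1 = 7.91.

7.91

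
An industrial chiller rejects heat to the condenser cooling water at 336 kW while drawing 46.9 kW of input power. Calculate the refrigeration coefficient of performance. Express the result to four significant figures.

The first law gives Q̇_H = Q̇_C + Ẇ, so the three rates are Q̇_C = 289.1, Q̇_H = 336.0, Ẇ = 46.90 kW.
COP_R = Q̇_C/Ẇ = 289.1/46.90 = 6.164.

6.164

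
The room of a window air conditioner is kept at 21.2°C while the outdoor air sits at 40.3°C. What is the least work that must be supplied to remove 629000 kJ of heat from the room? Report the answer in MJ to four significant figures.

40.82 MJ

In absolute terms T_C = 294.35 K and T_H = 313.45 K, so ΔT = 19.10 K.
The reversible limit is COP_R = T_C/ΔT = 15.41, so W_min = Q_C/COP = Q_C·ΔT/T_C.
W_min = 629000 × 19.10/294.35 = 40820 kJ = 40.82 MJ.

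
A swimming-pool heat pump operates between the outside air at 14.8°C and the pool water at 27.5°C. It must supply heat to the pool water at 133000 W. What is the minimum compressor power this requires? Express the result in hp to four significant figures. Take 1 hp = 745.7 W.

In absolute terms T_C = 287.95 K and T_H = 300.65 K, so ΔT = 12.70 K.
COP_Carnot = T_H/ΔT = 300.65/12.70 = 23.67.
Ẇ_min = Q̇/COP_Carnot = 133000/23.67 = 5618 W = 7.534 hp.

7.534 hp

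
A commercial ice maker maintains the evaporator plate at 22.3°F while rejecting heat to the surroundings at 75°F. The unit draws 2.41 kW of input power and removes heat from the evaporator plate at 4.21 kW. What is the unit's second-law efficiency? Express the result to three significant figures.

0.191

COP_actual = Q̇_C/Ẇ = 4.210/2.410 = 1.747.
In absolute terms T_C = 267.76 K and T_H = 297.04 K, so ΔT = 29.28 K.
COP_Carnot = T_C/ΔT = 267.76/29.28 = 9.146.
η_II = COP_actual/COP_Carnot = 1.747/9.146 = 0.1910.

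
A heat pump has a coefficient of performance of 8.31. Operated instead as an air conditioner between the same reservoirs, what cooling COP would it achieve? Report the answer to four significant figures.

Since Q_H = Q_C + W for any cycle, COP_R = Q_C/W = Q_H/W − 1.
COP_R = 8.31 − 1 = 7.31.

7.310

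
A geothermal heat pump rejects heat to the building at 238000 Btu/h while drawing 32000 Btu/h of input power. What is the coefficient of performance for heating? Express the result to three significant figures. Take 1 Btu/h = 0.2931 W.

7.44

The first law gives Q̇_H = Q̇_C + Ẇ, so the three rates are Q̇_C = 206000, Q̇_H = 238000, Ẇ = 32000 Btu/h.
COP_HP = Q̇_H/Ẇ = 238000/32000 = 7.438.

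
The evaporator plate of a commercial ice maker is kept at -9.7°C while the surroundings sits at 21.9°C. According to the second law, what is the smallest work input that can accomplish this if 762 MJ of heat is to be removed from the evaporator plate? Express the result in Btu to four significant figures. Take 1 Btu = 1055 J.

In absolute terms T_C = 263.45 K and T_H = 295.05 K, so ΔT = 31.60 K.
The reversible limit is COP_R = T_C/ΔT = 8.337, so W_min = Q_C/COP = Q_C·ΔT/T_C.
W_min = 762.0 × 31.60/263.45 = 91.40 MJ = 86630 Btu.

86630 Btu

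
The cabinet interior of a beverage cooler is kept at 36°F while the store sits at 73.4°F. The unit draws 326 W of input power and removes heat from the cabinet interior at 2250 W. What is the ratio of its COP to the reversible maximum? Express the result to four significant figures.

0.5208

COP_actual = Q̇_C/Ẇ = 2250/326.0 = 6.902.
In absolute terms T_C = 275.37 K and T_H = 296.15 K, so ΔT = 20.78 K.
COP_Carnot = T_C/ΔT = 275.37/20.78 = 13.25.
η_II = COP_actual/COP_Carnot = 6.902/13.25 = 0.5208.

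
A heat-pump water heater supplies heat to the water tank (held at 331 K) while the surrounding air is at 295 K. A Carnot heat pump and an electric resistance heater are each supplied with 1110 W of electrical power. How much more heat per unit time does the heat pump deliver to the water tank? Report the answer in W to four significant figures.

The reservoir spacing is ΔT = 331 − 295 = 36.00 K.
COP_Carnot = T_H/ΔT = 331.00/36.00 = 9.194.
The heat pump delivers Q̇_H = COP × Ẇ = 10210 W; the resistance heater delivers Ẇ = 1110 W.
Extra = (COP − 1)·Ẇ = 9096 W.

9096 W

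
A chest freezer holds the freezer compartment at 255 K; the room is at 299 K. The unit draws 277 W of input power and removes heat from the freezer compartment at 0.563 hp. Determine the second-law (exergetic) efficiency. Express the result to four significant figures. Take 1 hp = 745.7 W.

0.2615

Converting, Q̇_C = 0.5630 hp = 419.8 W, so COP_actual = Q̇_C/Ẇ = 419.8/277.0 = 1.516.
The reservoir spacing is ΔT = 299 − 255 = 44.00 K.
COP_Carnot = T_C/ΔT = 255.00/44.00 = 5.795.
η_II = COP_actual/COP_Carnot = 1.516/5.795 = 0.2615.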